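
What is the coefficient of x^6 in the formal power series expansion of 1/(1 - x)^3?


The expansion 1/(1 - x)^r = sum_{k>=0} C(k + r - 1, r - 1) x^k follows from the multiset / negative-binomial theorem (or from repeated differentiation of the geometric series).
For r = 3 and k = 6:
C(8, 2) = 40320 / (2 * 720) = 28.

28


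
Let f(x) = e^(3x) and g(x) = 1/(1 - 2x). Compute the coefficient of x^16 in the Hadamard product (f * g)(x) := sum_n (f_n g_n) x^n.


Expanding: f_k = 3^k/k! (from e^(3x)) and g_k = 2^k (from 1/(1 - 2x)). So the Hadamard coefficient (f * g)_k = 3^k 2^k / k! = (6)^k / k!.
For k = 16: 6^16/16! = 2821109907456/20922789888000 = 118098/875875.

118098/875875


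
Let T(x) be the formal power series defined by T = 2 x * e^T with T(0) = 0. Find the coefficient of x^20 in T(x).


Apply the Lagrange inversion formula: if T = 2 x * phi(T) with phi(t) = e^t, then
[x^n] T = 2^n * (1/n) [t^(n-1)] phi(t)^n = 2^n * (1/n) [t^(n-1)] e^(n t) = 2^n * (1/n) * n^(n-1) / (n-1)! = 2^n * n^(n-1) / n!.
When c = 1 this is the Cayley count of rooted labeled trees on n vertices, divided by n!.
For n = 20: 2^20 * 20^19 / 20! = 1048576 * 5242880000000000000000000/2432902008176640000 = 33554432000000000000000/14849255421.

33554432000000000000000/14849255421


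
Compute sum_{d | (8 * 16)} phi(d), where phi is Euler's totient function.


First, 8 * 16 = 128. One classical identity is sum_{d | n} phi(d) = n (each k in [1, n] has a unique gcd with n, and among the k's with gcd(k, n) = n/d there are phi(d) of them). So the sum equals 128. We also verify directly:
Divisors of 128: 1, 2, 4, 8, 16, 32, 64, 128.
phi values: 1, 1, 2, 4, 8, 16, 32, 64.
Sum = 128.

128


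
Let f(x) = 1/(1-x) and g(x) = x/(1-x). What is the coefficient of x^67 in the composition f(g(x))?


First simplify the composition: f(g(x)) = 1/(1 - x/(1-x)) = (1-x)/((1-x) - x) = (1-x)/(1-2x).
Now extract the coefficient. Write (1-x)/(1-2x) = 1/(1-2x) - x/(1-2x).
The coefficient of x^n in 1/(1-2x) is 2^n, and in x/(1-2x) is 2^(n-1) (for n >= 1).
So the coefficient of x^67 is 2^67 - 2^66 = 147573952589676412928 - 73786976294838206464 = 73786976294838206464.

73786976294838206464


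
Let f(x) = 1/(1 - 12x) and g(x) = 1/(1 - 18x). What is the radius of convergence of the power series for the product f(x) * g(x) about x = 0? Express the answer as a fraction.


The radius of 1/(1 - 12x) is 1/12 (nearest singularity at x = 1/12), and the radius of 1/(1 - 18x) is 1/18.
The product f(x)*g(x) = 1/((1 - 12x)(1 - 18x)) has singularities at both 1/12 and 1/18, so its radius of convergence is the distance to the nearest one:
min(1/12, 1/18) = 1/18.

1/18


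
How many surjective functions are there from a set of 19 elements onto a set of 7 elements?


By inclusion-exclusion on which target elements are missed, the number of surjections from an n-set onto a k-set is
surj(n, k) = sum_{j=0}^{k} (-1)^j C(k, j) (k - j)^n.
Equivalently surj(n, k) = k! * S(n, k), where S(n, k) is the Stirling number of the second kind.
For n = 19, k = 7:
S(19, 7) = 1492924634839, so
surj = 7! * 1492924634839 = 5040 * 1492924634839 = 7524340159588560.

7524340159588560


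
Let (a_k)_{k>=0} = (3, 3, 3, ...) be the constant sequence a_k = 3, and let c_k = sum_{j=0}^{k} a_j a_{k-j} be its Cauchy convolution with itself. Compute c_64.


Since a_j = 3 for all j >= 0, the convolution sum becomes
c_k = sum_{j=0}^{k} 3 * 3 = 9 * (k + 1).
Equivalently, the generating function of (a_k) is 3/(1 - x) and its square is 9/(1 - x)^2 = sum_{k>=0} 9(k + 1) x^k.
For k = 64: 9 * 65 = 585.

585


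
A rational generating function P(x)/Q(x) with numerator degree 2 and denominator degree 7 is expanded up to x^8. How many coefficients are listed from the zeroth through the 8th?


Expanding up to x^8 gives the coefficients for x^0, x^1, ..., x^8.
That is 8 + 1 = 9 coefficients in total.

9


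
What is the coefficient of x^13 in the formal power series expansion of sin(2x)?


The Maclaurin series is sin(t) = sum_{k>=0} (-1)^k t^(2k+1) / (2k+1)!, so substituting t = 2x, only odd powers of x are nonzero, with coefficient of x^(2k+1) equal to (-1)^k 2^(2k+1) / (2k+1)!.
Write 13 = 2*6 + 1, giving the coefficient (-1)^6 * 2^13 / 13! = 8192/6227020800 = 8/6081075.

8/6081075


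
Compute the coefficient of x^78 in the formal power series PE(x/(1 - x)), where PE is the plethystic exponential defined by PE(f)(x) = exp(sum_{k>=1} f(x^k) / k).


For f(x) = x/(1 - x) we have
sum_{k>=1} f(x^k) / k = sum_{k>=1} (1/k) * x^k / (1 - x^k) = sum_{k, m >= 1} x^(k m) / k,
which after exponentiating simplifies to
PE(x/(1 - x)) = prod_{k>=1} 1 / (1 - x^k).
This is the generating function for the partition function p(n), so the coefficient of x^78 is p(78).
Computing p(78) by dynamic programming over parts 1, 2, ..., 78: p(78) = 12132164.

12132164


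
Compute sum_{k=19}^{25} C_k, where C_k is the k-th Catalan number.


C_19 through C_25: 1767263190, 6564120420, 24466267020, 91482563640, 343059613650, 1289904147324, 4861946401452
Sum = 1767263190 + 6564120420 + 24466267020 + 91482563640 + 343059613650 + 1289904147324 + 4861946401452
= 6619190376696

6619190376696


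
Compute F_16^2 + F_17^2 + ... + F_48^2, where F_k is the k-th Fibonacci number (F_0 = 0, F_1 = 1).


There is a standard identity sum_{k=0}^{N} F_k^2 = F_N * F_{N+1} (proved inductively from the telescoping relation F_k^2 = F_k F_{k+1} - F_{k-1} F_k). Then
sum_{k=16}^{48} F_k^2 = F_48 F_49 - F_15 F_16.
Computing: F_48 = 4807526976, F_49 = 7778742049, F_15 = 610, F_16 = 987.
Sum = 4807526976 * 7778742049 - 610 * 987 = 37396512239912411754.

37396512239912411754


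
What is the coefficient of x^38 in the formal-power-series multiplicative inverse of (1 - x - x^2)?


Let the inverse be f(x) = sum_{k>=0} a_k x^k. From f(x) * (1 - x - x^2) = 1 and matching coefficients:
 x^0: a_0 = 1.
 x^1: a_1 - a_0 = 0, so a_1 = 1.
 x^k (k >= 2): a_k - a_{k-1} - a_{k-2} = 0, i.e. a_k = a_{k-1} + a_{k-2}.
This is the Fibonacci-type recurrence shifted so that a_0 = a_1 = 1.
Iterating: a_0=1, a_1=1, a_2=2, a_3=3, a_4=5, a_5=8, a_6=13, a_7=21, a_8=34, a_9=55, ...
a_38 = 63245986.

63245986


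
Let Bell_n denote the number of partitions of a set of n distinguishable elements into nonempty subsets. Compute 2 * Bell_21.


Bell_21 can be computed from the Bell triangle or from Dobinski's identity Bell_n = (1/e) * sum_{k>=0} k^n / k!.
Computing Bell_21 = 474869816156751.
Then 2 * 474869816156751 = 949739632313502.

949739632313502


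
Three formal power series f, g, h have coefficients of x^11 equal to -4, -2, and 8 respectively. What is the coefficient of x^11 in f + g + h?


Series addition is componentwise:
-4 + -2 + 8
= 2

2


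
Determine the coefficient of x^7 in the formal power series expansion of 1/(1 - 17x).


The geometric series identity gives 1/(1 - c x) = sum_{k>=0} c^k x^k, so the coefficient of x^k is c^k.
Here c = 17 and k = 7.
Computing: 17^7 = 410338673

410338673


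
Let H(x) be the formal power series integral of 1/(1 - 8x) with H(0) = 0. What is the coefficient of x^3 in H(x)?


1/(1 - 8x) = sum_{k>=0} 8^k x^k. Integrating termwise with H(0) = 0:
H(x) = sum_{k>=0} 8^k x^(k+1) / (k+1) = sum_{m>=1} 8^(m-1) x^m / m.
For m = 3: 8^2/3 = 64/3 = 64/3.

64/3


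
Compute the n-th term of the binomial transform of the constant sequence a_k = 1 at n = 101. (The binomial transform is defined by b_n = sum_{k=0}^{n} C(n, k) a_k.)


With a_k = 1 for all k, b_n = sum_{k=0}^{n} C(n, k) = 2^n by the binomial theorem.
For n = 101: 2^101 = 2535301200456458802993406410752.

2535301200456458802993406410752


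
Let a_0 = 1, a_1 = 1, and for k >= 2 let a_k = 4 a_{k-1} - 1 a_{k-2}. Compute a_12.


Iterating the recurrence forward:
a_0 = 1
a_1 = 1
a_2 = 4*1 - 1*1 = 3
a_3 = 4*3 - 1*1 = 11
a_4 = 4*11 - 1*3 = 41
a_5 = 4*41 - 1*11 = 153
a_6 = 4*153 - 1*41 = 571
a_7 = 4*571 - 1*153 = 2131
a_8 = 4*2131 - 1*571 = 7953
a_9 = 4*7953 - 1*2131 = 29681
a_10 = 4*29681 - 1*7953 = 110771
a_11 = 4*110771 - 1*29681 = 413403
a_12 = 4*413403 - 1*110771 = 1542841
So a_12 = 1542841.

1542841


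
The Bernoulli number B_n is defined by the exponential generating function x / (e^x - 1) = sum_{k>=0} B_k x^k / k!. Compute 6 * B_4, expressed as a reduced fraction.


Bernoulli numbers can also be computed recursively via B_0 = 1 and sum_{j=0}^{m} C(m+1, j) B_j = 0 for m >= 1. Odd-index Bernoulli numbers vanish for k >= 3.
Computing B_4 = -1/30, so 6 * B_4 = 6 * -1/30 = -1/5.

-1/5


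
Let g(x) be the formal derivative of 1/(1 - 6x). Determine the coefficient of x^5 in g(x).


Differentiate termwise: d/dx sum_{k>=0} 6^k x^k = sum_{k>=1} k 6^k x^(k-1) = sum_{j>=0} (j+1) 6^(j+1) x^j.
Equivalently, d/dx [1/(1 - 6x)] = 6/(1 - 6x)^2.
For j = 5: 6 * 6^6 = 6 * 46656 = 279936.

279936


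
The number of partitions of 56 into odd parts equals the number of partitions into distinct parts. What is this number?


Computing partitions of 56 into odd parts (1, 3, 5, ...):
Using the generating function prod_{k>=0} 1/(1-x^(2k+1)),
the count is 7108

7108


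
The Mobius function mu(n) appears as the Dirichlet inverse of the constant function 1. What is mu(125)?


125 has a squared prime factor, so mu(125) = 0.
Factorization reveals a repeated prime.

0


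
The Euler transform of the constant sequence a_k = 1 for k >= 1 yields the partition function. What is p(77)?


The Euler transform converts the sequence a_k = 1 into the number of integer partitions.
Using the recurrence or dynamic programming:
p(77) = 10619863

10619863


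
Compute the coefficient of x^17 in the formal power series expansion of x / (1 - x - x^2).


Let f(x) = sum_{k>=0} a_k x^k. Multiplying f(x) * (1 - x - x^2) = x and matching coefficients gives a_0 = 0, a_1 = 1, and a_k = a_{k-1} + a_{k-2} for k >= 2. These are the Fibonacci numbers F_k.
Iterating from F_0 = 0, F_1 = 1:
F_0=0, F_1=1, F_2=1, F_3=2, F_4=3, F_5=5, F_6=8, F_7=13, F_8=21, F_9=34, ...
F_17 = 1597.

1597


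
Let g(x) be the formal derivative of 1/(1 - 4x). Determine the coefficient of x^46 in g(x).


Differentiate termwise: d/dx sum_{k>=0} 4^k x^k = sum_{k>=1} k 4^k x^(k-1) = sum_{j>=0} (j+1) 4^(j+1) x^j.
Equivalently, d/dx [1/(1 - 4x)] = 4/(1 - 4x)^2.
For j = 46: 47 * 4^47 = 47 * 19807040628566084398385987584 = 930930909542605966724141416448.

930930909542605966724141416448


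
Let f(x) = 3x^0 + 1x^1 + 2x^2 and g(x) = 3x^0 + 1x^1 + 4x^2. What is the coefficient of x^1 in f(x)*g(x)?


Cauchy product at x^1:
3*1 + 1*3
= 6

6


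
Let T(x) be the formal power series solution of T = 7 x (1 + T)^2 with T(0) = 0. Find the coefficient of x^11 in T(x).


Apply the Lagrange inversion formula: if T = 7 x * phi(T) with phi(t) = (1 + t)^2, then [x^n] T = 7^n * (1/n) [t^(n-1)] phi(t)^n = 7^n * (1/n) [t^(n-1)] (1 + t)^(2n) = 7^n * (1/n) C(2n, n-1).
Using the identity C(2n, n-1) = C(2n, n) * n / (n+1), the unscaled factor equals C(2n, n) / (n+1) = C_n, the n-th Catalan number.
For n = 11: C_11 = C(22, 11) / 12 = 705432/12 = 58786.
With the 7^11 = 1977326743 factor, the coefficient is 1977326743 * 58786 = 116239129913998.

116239129913998


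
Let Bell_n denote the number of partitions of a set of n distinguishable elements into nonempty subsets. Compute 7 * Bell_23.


Bell_23 can be computed from the Bell triangle or from Dobinski's identity Bell_n = (1/e) * sum_{k>=0} k^n / k!.
Computing Bell_23 = 44152005855084346.
Then 7 * 44152005855084346 = 309064040985590422.

309064040985590422


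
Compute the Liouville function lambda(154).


The Liouville function is lambda(k) = (-1)^Omega(k), where Omega(k) counts the prime factors of k with multiplicity.
Factoring: 154 = 2 * 7 * 11, so Omega(154) = 3.
lambda(154) = (-1)^3 = -1.

-1


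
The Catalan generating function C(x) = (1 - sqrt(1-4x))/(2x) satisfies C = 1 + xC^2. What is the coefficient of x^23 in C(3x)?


Substituting x -> 3x scales the n-th coefficient by 3^n, so [x^23] C(3x) = 3^23 * C_23.
C_23 = C(2*23, 23)/(24) = 8233430727600/24 = 343059613650.
So 3^23 * 343059613650 = 94143178827 * 343059613650 = 32296722556173480188550.

32296722556173480188550


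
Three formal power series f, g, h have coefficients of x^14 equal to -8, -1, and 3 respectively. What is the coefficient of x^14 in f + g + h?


Series addition is componentwise:
-8 + -1 + 3
= -6

-6


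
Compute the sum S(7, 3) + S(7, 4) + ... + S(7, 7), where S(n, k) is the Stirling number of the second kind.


By definition, S(n, k) counts partitions of an n-set into exactly k nonempty blocks.
Computing row n = 7 for k = 3..7:
S(7, k): 301, 350, 140, 21, 1
Sum = 813.

813


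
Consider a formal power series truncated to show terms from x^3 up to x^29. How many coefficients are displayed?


From x^3 to x^29 inclusive, the count is 29 - 3 + 1 = 27.

27


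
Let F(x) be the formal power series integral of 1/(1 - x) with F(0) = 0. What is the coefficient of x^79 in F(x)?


1/(1 - x) = sum_{k>=0} x^k. Integrating termwise and using F(0) = 0 gives
F(x) = sum_{k>=0} x^(k+1) / (k+1) = sum_{m>=1} x^m / m = -ln(1 - x).
So the coefficient of x^79 is 1/79 = 1/79.

1/79


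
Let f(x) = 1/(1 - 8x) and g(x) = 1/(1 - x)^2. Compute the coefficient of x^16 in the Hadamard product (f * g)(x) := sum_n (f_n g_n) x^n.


f has coefficients f_k = 8^k. For g = 1/(1 - x)^2 the coefficient is g_k = C(k + 1, 1) = k + 1. The Hadamard coefficient is (f * g)_k = 8^k * (k + 1).
For k = 16: 8^16 * 17 = 281474976710656 * 17 = 4785074604081152.

4785074604081152


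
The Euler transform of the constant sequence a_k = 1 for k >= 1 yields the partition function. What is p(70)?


The Euler transform converts the sequence a_k = 1 into the number of integer partitions.
Using the recurrence or dynamic programming:
p(70) = 4087968

4087968


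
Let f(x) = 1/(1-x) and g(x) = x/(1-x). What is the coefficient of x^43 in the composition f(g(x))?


First simplify the composition: f(g(x)) = 1/(1 - x/(1-x)) = (1-x)/((1-x) - x) = (1-x)/(1-2x).
Now extract the coefficient. Write (1-x)/(1-2x) = 1/(1-2x) - x/(1-2x).
The coefficient of x^n in 1/(1-2x) is 2^n, and in x/(1-2x) is 2^(n-1) (for n >= 1).
So the coefficient of x^43 is 2^43 - 2^42 = 8796093022208 - 4398046511104 = 4398046511104.

4398046511104


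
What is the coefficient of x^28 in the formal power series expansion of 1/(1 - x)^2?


The negative binomial / multiset identity is
1/(1 - x)^r = sum_{k>=0} C(k + r - 1, r - 1) x^k.
Here r = 2 and k = 28, so the coefficient is
C(28 + 1, 1) = C(29, 1)
= 29

29


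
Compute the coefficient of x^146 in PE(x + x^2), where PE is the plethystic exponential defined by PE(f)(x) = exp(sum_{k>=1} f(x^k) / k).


With f(x) = x + x^2, the exponent is sum_{k>=1} (x^k + x^(2k)) / k = -ln(1 - x) - ln(1 - x^2). Exponentiating:
PE(x + x^2) = 1 / ((1 - x)(1 - x^2)).
This is the generating function for partitions of n into parts of size 1 or 2. The number of 2's can be any j in 0..73, and the rest are 1's, so
[x^146] = floor(146/2) + 1 = 74.

74


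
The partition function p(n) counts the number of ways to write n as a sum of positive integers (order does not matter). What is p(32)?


Using the generating function prod_{k>=1} 1/(1-x^k), we compute p(32).
By dynamic programming over parts 1 through 32:
p(32) = 8349

8349


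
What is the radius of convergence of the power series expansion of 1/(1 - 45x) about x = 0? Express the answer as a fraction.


Expanding 1/(1 - 45x) = sum_{k>=0} 45^k x^k, the series converges when |45x| < 1, i.e., |x| < 1/45.
So the radius of convergence is 1/45 = 1/45.

1/45


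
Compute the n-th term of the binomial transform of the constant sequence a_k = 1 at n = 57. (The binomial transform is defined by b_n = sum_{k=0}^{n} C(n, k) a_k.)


With a_k = 1 for all k, b_n = sum_{k=0}^{n} C(n, k) = 2^n by the binomial theorem.
For n = 57: 2^57 = 144115188075855872.

144115188075855872


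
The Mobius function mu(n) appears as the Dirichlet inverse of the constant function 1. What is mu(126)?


126 has a squared prime factor, so mu(126) = 0.
Factorization reveals a repeated prime.

0


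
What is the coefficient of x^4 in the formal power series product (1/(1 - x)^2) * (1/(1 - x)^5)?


Combine the factors: (1/(1 - x)^2) * (1/(1 - x)^5) = 1/(1 - x)^7.
Then use 1/(1 - x)^r = sum_{k>=0} C(k + r - 1, r - 1) x^k with r = 7 and k = 4:
C(10, 6) = 210.

210


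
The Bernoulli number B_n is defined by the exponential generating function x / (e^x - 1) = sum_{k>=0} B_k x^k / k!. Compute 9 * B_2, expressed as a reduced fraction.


Bernoulli numbers can also be computed recursively via B_0 = 1 and sum_{j=0}^{m} C(m+1, j) B_j = 0 for m >= 1. Odd-index Bernoulli numbers vanish for k >= 3.
Computing B_2 = 1/6, so 9 * B_2 = 9 * 1/6 = 3/2.

3/2


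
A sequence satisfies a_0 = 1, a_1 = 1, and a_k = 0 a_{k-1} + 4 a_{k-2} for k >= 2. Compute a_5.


The characteristic equation is t^2 - 0 t - 4 = 0, with roots r_1 = 2 and r_2 = -2 (so c_1 = r_1 + r_2, c_2 = -r_1 r_2 as required).
One can use the closed form a_n = A r_1^n + B r_2^n, but direct iteration is more reliable:
a_0 = 1, a_1 = 1, a_2 = 4, a_3 = 4, a_4 = 16, a_5 = 16.
So a_5 = 16.

16


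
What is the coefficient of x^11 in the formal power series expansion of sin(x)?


The Maclaurin series is sin(t) = sum_{k>=0} (-1)^k t^(2k+1) / (2k+1)!, so substituting t = x, only odd powers of x are nonzero, with coefficient of x^(2k+1) equal to (-1)^k / (2k+1)!.
Write 11 = 2*5 + 1, giving the coefficient (-1)^5 / 11! = -1/39916800 = -1/39916800.

-1/39916800


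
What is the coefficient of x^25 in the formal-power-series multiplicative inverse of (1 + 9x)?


The inverse is 1/(1 + 9x). Apply the geometric identity 1/(1 - y) = sum_{k>=0} y^k with y = -9x:
1/(1 + 9x) = sum_{k>=0} (-9)^k x^k.
So the coefficient of x^25 is (-9)^25 = -717897987691852588770249.

-717897987691852588770249


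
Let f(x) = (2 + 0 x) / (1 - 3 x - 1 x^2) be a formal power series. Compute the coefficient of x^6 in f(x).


Write f(x) = sum_{k>=0} a_k x^k. Multiplying both sides by 1 - 3 x - 1 x^2 gives
(1 - 3 x - 1 x^2) sum_{k>=0} a_k x^k = 2 + 0 x.
Matching coefficients:
 x^0: a_0 = 2
 x^1: a_1 - 3 a_0 = 0  =>  a_1 = 3*2 + 0 = 6
 x^k (k >= 2): a_k = 3 a_{k-1} + 1 a_{k-2}.
Iterating: a_2 = 20, a_3 = 66, a_4 = 218, a_5 = 720, a_6 = 2378.
So the coefficient of x^6 is 2378.

2378


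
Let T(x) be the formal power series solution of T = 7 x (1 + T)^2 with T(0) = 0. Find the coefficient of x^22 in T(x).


Apply the Lagrange inversion formula: if T = 7 x * phi(T) with phi(t) = (1 + t)^2, then [x^n] T = 7^n * (1/n) [t^(n-1)] phi(t)^n = 7^n * (1/n) [t^(n-1)] (1 + t)^(2n) = 7^n * (1/n) C(2n, n-1).
Using the identity C(2n, n-1) = C(2n, n) * n / (n+1), the unscaled factor equals C(2n, n) / (n+1) = C_n, the n-th Catalan number.
For n = 22: C_22 = C(44, 22) / 23 = 2104098963720/23 = 91482563640.
With the 7^22 = 3909821048582988049 factor, the coefficient is 3909821048582988049 * 91482563640 = 357680452898004736014001938360.

357680452898004736014001938360


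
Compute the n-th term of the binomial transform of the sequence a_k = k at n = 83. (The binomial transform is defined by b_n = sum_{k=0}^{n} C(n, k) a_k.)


With a_k = k, b_n = sum_{k=0}^{n} C(n, k) k. Using k * C(n, k) = n * C(n-1, k-1) gives b_n = n * sum_{k>=1} C(n-1, k-1) = n * 2^(n-1).
For n = 83: 83 * 2^82 = 83 * 4835703278458516698824704 = 401363372112056886002450432.

401363372112056886002450432


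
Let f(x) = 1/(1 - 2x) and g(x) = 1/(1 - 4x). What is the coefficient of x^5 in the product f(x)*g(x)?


The coefficient of x^n in f*g is the Cauchy product: sum_{k=0}^{n} a^k * b^(n-k).
With a=2, b=4, n=5:
sum_{k=0}^{5} 2^k * 4^(5-k)
= 2016

2016


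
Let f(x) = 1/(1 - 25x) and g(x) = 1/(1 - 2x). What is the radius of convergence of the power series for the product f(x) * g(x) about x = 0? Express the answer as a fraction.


The radius of 1/(1 - 25x) is 1/25 (nearest singularity at x = 1/25), and the radius of 1/(1 - 2x) is 1/2.
The product f(x)*g(x) = 1/((1 - 25x)(1 - 2x)) has singularities at both 1/25 and 1/2, so its radius of convergence is the distance to the nearest one:
min(1/25, 1/2) = 1/25.

1/25


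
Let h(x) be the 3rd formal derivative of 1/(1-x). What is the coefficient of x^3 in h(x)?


Differentiating 3 times: d^3/dx^3 [1/(1-x)] = 3!/(1-x)^4.
The expansion 1/(1-x)^4 = sum_{k>=0} C(k+3, 3) x^k, so the coefficient of x^n in 3!/(1-x)^4 is 3! * C(n+3, 3).
For n = 3: 6 * C(6, 3) = 6 * 20 = 120

120


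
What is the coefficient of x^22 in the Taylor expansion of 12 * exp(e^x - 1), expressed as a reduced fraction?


exp(e^x - 1) = sum_{k>=0} Bell_k x^k / k!, where Bell_k is the k-th Bell number.
So the coefficient of x^22 is 12 * Bell_22 / 22!.
Computing: Bell_22 = 4506715738447323 and 22! = 1124000727777607680000, giving
12 * 4506715738447323/1124000727777607680000 = 88366975263673/1836602496368640000.

88366975263673/1836602496368640000


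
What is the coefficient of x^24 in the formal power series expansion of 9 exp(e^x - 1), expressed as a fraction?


exp(e^x - 1) is the exponential generating function for the Bell numbers Bell_k: exp(e^x - 1) = sum_{k>=0} Bell_k x^k / k!.
So the coefficient of x^24 in 9 exp(e^x - 1) is 9 Bell_24 / 24!.
Computing: Bell_24 = 445958869294805289 and 24! = 620448401733239439360000, giving
9 * 445958869294805289/620448401733239439360000 = 148652956431601763/22979570434564423680000.

148652956431601763/22979570434564423680000


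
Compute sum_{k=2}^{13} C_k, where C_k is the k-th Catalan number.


C_2 through C_13: 2, 5, 14, 42, 132, 429, 1430, 4862, 16796, 58786, 208012, 742900
Sum = 2 + 5 + 14 + 42 + 132 + 429 + 1430 + 4862 + 16796 + 58786 + 208012 + 742900
= 1033410

1033410


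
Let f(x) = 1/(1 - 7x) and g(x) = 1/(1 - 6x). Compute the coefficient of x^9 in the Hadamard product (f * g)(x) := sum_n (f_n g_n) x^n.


f has coefficients f_k = 7^k and g has coefficients g_k = 6^k, so the Hadamard product has coefficient (f*g)_k = 7^k * 6^k = 42^k.
For k = 9: 42^9 = 406671383849472.

406671383849472


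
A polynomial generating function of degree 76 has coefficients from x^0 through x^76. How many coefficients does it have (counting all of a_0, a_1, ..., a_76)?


A polynomial of degree 76 takes the form a_0 + a_1 x + ... + a_76 x^76.
The number of coefficients is 76 + 1 = 77.

77


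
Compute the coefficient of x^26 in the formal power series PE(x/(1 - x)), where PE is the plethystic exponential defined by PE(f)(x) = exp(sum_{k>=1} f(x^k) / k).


For f(x) = x/(1 - x) we have
sum_{k>=1} f(x^k) / k = sum_{k>=1} (1/k) * x^k / (1 - x^k) = sum_{k, m >= 1} x^(k m) / k,
which after exponentiating simplifies to
PE(x/(1 - x)) = prod_{k>=1} 1 / (1 - x^k).
This is the generating function for the partition function p(n), so the coefficient of x^26 is p(26).
Computing p(26) by dynamic programming over parts 1, 2, ..., 26: p(26) = 2436.

2436


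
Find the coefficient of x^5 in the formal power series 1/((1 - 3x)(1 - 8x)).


By partial fractions or Cauchy convolution:
The coefficient equals sum_{k=0}^{5} 3^k * 8^(5-k).
= 52283

52283


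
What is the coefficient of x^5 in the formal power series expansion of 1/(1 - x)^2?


The negative binomial / multiset identity is
1/(1 - x)^r = sum_{k>=0} C(k + r - 1, r - 1) x^k.
Here r = 2 and k = 5, so the coefficient is
C(5 + 1, 1) = C(6, 1)
= 6

6


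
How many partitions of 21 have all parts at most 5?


Using the generating function (1-x)^(-1)(1-x^2)^(-1)...(1-x^5)^(-1),
the coefficient of x^21 counts these restricted partitions.
Result = 221

221


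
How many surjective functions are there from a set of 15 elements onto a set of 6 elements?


By inclusion-exclusion on which target elements are missed, the number of surjections from an n-set onto a k-set is
surj(n, k) = sum_{j=0}^{k} (-1)^j C(k, j) (k - j)^n.
Equivalently surj(n, k) = k! * S(n, k), where S(n, k) is the Stirling number of the second kind.
For n = 15, k = 6:
S(15, 6) = 420693273, so
surj = 6! * 420693273 = 720 * 420693273 = 302899156560.

302899156560


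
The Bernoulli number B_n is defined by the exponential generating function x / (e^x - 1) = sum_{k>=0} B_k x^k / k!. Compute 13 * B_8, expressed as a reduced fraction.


Bernoulli numbers can also be computed recursively via B_0 = 1 and sum_{j=0}^{m} C(m+1, j) B_j = 0 for m >= 1. Odd-index Bernoulli numbers vanish for k >= 3.
Computing B_8 = -1/30, so 13 * B_8 = 13 * -1/30 = -13/30.

-13/30


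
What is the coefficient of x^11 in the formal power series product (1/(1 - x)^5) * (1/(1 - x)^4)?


Combine the factors: (1/(1 - x)^5) * (1/(1 - x)^4) = 1/(1 - x)^9.
Then use 1/(1 - x)^r = sum_{k>=0} C(k + r - 1, r - 1) x^k with r = 9 and k = 11:
C(19, 8) = 75582.

75582


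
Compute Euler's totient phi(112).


phi(n) counts integers in [1, n] coprime to n. Using the multiplicative formula phi(n) = n * prod_{p | n} (1 - 1/p):
112 = 2^4 * 7, so
phi(112) = 112 * (1 - 1/2) * (1 - 1/7) = 48.

48


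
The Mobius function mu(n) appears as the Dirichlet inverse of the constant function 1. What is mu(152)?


152 has a squared prime factor, so mu(152) = 0.
Factorization reveals a repeated prime.

0


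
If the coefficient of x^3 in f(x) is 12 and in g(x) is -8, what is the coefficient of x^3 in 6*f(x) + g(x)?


Scalar multiplication scales coefficients: 6 * 12 = 72.
Then add the g coefficient: 72 + -8
= 64

64


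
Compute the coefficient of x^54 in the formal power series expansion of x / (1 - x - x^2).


Let f(x) = sum_{k>=0} a_k x^k. Multiplying f(x) * (1 - x - x^2) = x and matching coefficients gives a_0 = 0, a_1 = 1, and a_k = a_{k-1} + a_{k-2} for k >= 2. These are the Fibonacci numbers F_k.
Iterating from F_0 = 0, F_1 = 1:
F_0=0, F_1=1, F_2=1, F_3=2, F_4=3, F_5=5, F_6=8, F_7=13, F_8=21, F_9=34, ...
F_54 = 86267571272.

86267571272


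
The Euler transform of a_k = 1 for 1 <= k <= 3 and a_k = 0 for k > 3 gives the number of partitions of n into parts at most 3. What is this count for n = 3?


Partitions of 3 into parts at most 3:
Using generating function (1-x)^(-1)(1-x^2)^(-1)(1-x^3)^(-1),
the coefficient of x^3 = 3

3


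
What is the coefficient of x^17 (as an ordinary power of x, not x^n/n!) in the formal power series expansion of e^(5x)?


The exponential series is e^y = sum_{k>=0} y^k / k!. Substituting y = 5x gives
e^(5x) = sum_{k>=0} 5^k x^k / k!.
So the coefficient of x^n is a^n/n! with a = 5, n = 17:
5^17 / 17! = 762939453125/355687428096000 = 6103515625/2845499424768

6103515625/2845499424768


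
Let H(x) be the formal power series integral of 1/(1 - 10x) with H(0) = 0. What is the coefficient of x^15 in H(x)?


1/(1 - 10x) = sum_{k>=0} 10^k x^k. Integrating termwise with H(0) = 0:
H(x) = sum_{k>=0} 10^k x^(k+1) / (k+1) = sum_{m>=1} 10^(m-1) x^m / m.
For m = 15: 10^14/15 = 100000000000000/15 = 20000000000000/3.

20000000000000/3


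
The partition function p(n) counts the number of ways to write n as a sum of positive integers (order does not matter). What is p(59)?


Using the generating function prod_{k>=1} 1/(1-x^k), we compute p(59).
By dynamic programming over parts 1 through 59:
p(59) = 831820

831820


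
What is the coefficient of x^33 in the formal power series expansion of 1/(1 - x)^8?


The negative binomial / multiset identity is
1/(1 - x)^r = sum_{k>=0} C(k + r - 1, r - 1) x^k.
Here r = 8 and k = 33, so the coefficient is
C(33 + 7, 7) = C(40, 7)
= 18643560

18643560


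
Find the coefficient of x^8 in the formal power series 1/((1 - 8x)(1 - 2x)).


By partial fractions or Cauchy convolution:
The coefficient equals sum_{k=0}^{8} 8^k * 2^(8-k).
= 22369536

22369536


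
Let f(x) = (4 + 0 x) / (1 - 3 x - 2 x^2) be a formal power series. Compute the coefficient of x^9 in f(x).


Write f(x) = sum_{k>=0} a_k x^k. Multiplying both sides by 1 - 3 x - 2 x^2 gives
(1 - 3 x - 2 x^2) sum_{k>=0} a_k x^k = 4 + 0 x.
Matching coefficients:
 x^0: a_0 = 4
 x^1: a_1 - 3 a_0 = 0  =>  a_1 = 3*4 + 0 = 12
 x^k (k >= 2): a_k = 3 a_{k-1} + 2 a_{k-2}.
Iterating: a_2 = 44, a_3 = 156, a_4 = 556, a_5 = 1980, a_6 = 7052, a_7 = 25116, a_8 = 89452, a_9 = 318588.
So the coefficient of x^9 is 318588.

318588


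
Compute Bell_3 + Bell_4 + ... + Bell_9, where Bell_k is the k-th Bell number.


Recall Bell_k counts set partitions of a k-set (with Bell_0 = 1 by convention).
Bell_3 through Bell_9: 5, 15, 52, 203, 877, 4140, 21147
Sum = 5 + 15 + 52 + 203 + 877 + 4140 + 21147 = 26439.

26439


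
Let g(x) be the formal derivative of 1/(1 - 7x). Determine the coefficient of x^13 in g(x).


Differentiate termwise: d/dx sum_{k>=0} 7^k x^k = sum_{k>=1} k 7^k x^(k-1) = sum_{j>=0} (j+1) 7^(j+1) x^j.
Equivalently, d/dx [1/(1 - 7x)] = 7/(1 - 7x)^2.
For j = 13: 14 * 7^14 = 14 * 678223072849 = 9495123019886.

9495123019886


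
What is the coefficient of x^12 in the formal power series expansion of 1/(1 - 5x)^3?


The general identity 1/(1 - c x)^r = sum_{k>=0} c^k C(k + r - 1, r - 1) x^k follows by substituting y = c x into 1/(1 - y)^r = sum_{k>=0} C(k + r - 1, r - 1) y^k.
For c = 5, r = 3, k = 12:
5^12 * C(14, 2) = 244140625 * 91 = 22216796875.

22216796875


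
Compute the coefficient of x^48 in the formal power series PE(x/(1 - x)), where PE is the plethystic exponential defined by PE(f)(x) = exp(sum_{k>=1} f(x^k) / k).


For f(x) = x/(1 - x) we have
sum_{k>=1} f(x^k) / k = sum_{k>=1} (1/k) * x^k / (1 - x^k) = sum_{k, m >= 1} x^(k m) / k,
which after exponentiating simplifies to
PE(x/(1 - x)) = prod_{k>=1} 1 / (1 - x^k).
This is the generating function for the partition function p(n), so the coefficient of x^48 is p(48).
Computing p(48) by dynamic programming over parts 1, 2, ..., 48: p(48) = 147273.

147273


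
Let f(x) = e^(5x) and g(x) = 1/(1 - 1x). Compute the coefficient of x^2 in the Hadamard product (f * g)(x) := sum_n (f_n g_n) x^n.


Expanding: f_k = 5^k/k! (from e^(5x)) and g_k = 1^k (from 1/(1 - 1x)). So the Hadamard coefficient (f * g)_k = 5^k 1^k / k! = (5)^k / k!.
For k = 2: 5^2/2! = 25/2 = 25/2.

25/2


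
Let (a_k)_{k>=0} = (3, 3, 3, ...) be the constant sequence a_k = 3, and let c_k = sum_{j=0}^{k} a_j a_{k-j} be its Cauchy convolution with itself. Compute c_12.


Since a_j = 3 for all j >= 0, the convolution sum becomes
c_k = sum_{j=0}^{k} 3 * 3 = 9 * (k + 1).
Equivalently, the generating function of (a_k) is 3/(1 - x) and its square is 9/(1 - x)^2 = sum_{k>=0} 9(k + 1) x^k.
For k = 12: 9 * 13 = 117.

117


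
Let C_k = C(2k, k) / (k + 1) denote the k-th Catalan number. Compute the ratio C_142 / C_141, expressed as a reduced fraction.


Using C_k = (2k)! / (k! (k+1)!), the ratio C_{k+1}/C_k simplifies to
C_{k+1}/C_k = [(2k+2)! / ((k+1)! (k+2)!)] * [k! (k+1)! / (2k)!]
 = (2k+2)(2k+1) / ((k+1)(k+2)) = 2(2k+1) / (k+2).
For k = 141: 2(2*141 + 1) / (141 + 2) = 566/143 = 566/143.

566/143


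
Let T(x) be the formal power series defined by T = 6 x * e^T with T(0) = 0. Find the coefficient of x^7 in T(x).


Apply the Lagrange inversion formula: if T = 6 x * phi(T) with phi(t) = e^t, then
[x^n] T = 6^n * (1/n) [t^(n-1)] phi(t)^n = 6^n * (1/n) [t^(n-1)] e^(n t) = 6^n * (1/n) * n^(n-1) / (n-1)! = 6^n * n^(n-1) / n!.
When c = 1 this is the Cayley count of rooted labeled trees on n vertices, divided by n!.
For n = 7: 6^7 * 7^6 / 7! = 279936 * 117649/5040 = 32672808/5.

32672808/5


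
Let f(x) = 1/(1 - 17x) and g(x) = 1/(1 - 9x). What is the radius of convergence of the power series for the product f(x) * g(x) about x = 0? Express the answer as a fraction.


The radius of 1/(1 - 17x) is 1/17 (nearest singularity at x = 1/17), and the radius of 1/(1 - 9x) is 1/9.
The product f(x)*g(x) = 1/((1 - 17x)(1 - 9x)) has singularities at both 1/17 and 1/9, so its radius of convergence is the distance to the nearest one:
min(1/17, 1/9) = 1/17.

1/17


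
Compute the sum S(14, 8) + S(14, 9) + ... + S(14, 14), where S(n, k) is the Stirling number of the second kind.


By definition, S(n, k) counts partitions of an n-set into exactly k nonempty blocks.
Computing row n = 14 for k = 8..14:
S(14, k): 20912320, 5135130, 752752, 66066, 3367, 91, 1
Sum = 26869727.

26869727


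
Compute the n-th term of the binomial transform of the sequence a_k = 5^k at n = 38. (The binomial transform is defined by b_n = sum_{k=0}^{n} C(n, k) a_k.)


With a_k = 5^k, b_n = sum_{k=0}^{n} C(n, k) 5^k = (1 + 5)^n by the binomial theorem.
For n = 38: (1 + 5)^38 = 6^38 = 371319292745659279662190166016.

371319292745659279662190166016


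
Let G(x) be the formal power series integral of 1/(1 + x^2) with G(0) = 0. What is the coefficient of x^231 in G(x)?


1/(1 + x^2) = sum_{j>=0} (-1)^j x^(2j). Integrating termwise with G(0) = 0:
G(x) = sum_{j>=0} (-1)^j x^(2j+1) / (2j+1) = arctan(x).
Only odd powers are nonzero. For x^231 write 231 = 2*115 + 1, giving
(-1)^115 / 231 = -1/231 = -1/231.

-1/231


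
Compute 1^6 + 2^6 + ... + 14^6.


This power sum has a closed form given by Faulhaber's formula
sum_{k=1}^{m} k^p = (1 / (p + 1)) * sum_{j=0}^{p} C(p + 1, j) B_j m^(p + 1 - j),
but for small m direct computation is fastest:
1 + 64 + 729 + 4096 + 15625 + 46656 + 117649 + 262144 + 531441 + 1000000 + 1771561 + 2985984 + 4826809 + 7529536 = 19092295.

19092295


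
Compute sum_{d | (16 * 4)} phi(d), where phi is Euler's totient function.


First, 16 * 4 = 64. One classical identity is sum_{d | n} phi(d) = n (each k in [1, n] has a unique gcd with n, and among the k's with gcd(k, n) = n/d there are phi(d) of them). So the sum equals 64. We also verify directly:
Divisors of 64: 1, 2, 4, 8, 16, 32, 64.
phi values: 1, 1, 2, 4, 8, 16, 32.
Sum = 64.

64


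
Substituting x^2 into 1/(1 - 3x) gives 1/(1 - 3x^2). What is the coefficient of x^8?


The coefficient of x^(2m) in 1/(1 - 3x^2) is 3^m.
With n = 8 = 2*4, the coefficient is 3^4 = 81.

81


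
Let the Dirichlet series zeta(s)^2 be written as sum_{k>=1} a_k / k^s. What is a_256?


The Dirichlet convolution of the constant function 1 with itself gives (1 * 1)(k) = sum_{d | k} 1 = d(k), the number of positive divisors of k.
Since zeta(s) = sum_{k>=1} 1/k^s, we have zeta(s)^2 = sum_{k>=1} d(k)/k^s, so a_k = d(k).
For k = 256: the divisors are 1, 2, 4, 8, 16, 32, 64, 128, 256.
Count = 9.

9


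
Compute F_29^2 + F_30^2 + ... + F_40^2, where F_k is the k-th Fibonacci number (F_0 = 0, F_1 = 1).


There is a standard identity sum_{k=0}^{N} F_k^2 = F_N * F_{N+1} (proved inductively from the telescoping relation F_k^2 = F_k F_{k+1} - F_{k-1} F_k). Then
sum_{k=29}^{40} F_k^2 = F_40 F_41 - F_28 F_29.
Computing: F_40 = 102334155, F_41 = 165580141, F_28 = 317811, F_29 = 514229.
Sum = 102334155 * 165580141 - 317811 * 514229 = 16944340386383136.

16944340386383136


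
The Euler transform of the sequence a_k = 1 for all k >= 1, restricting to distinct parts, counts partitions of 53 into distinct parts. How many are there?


Partitions of 53 into distinct parts can be computed via generating function.
Product (1+x)(1+x^2)(1+x^3)...
The coefficient of x^53 = 5120

5120


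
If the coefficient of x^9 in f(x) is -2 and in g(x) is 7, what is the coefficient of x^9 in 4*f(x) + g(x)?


Scalar multiplication scales coefficients: 4 * -2 = -8.
Then add the g coefficient: -8 + 7
= -1

-1


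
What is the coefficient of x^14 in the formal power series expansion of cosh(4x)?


The Maclaurin series is cosh(t) = sum_{m>=0} t^(2m) / (2m)!, so substituting t = 4x, only even powers of x are nonzero, with coefficient of x^(2m) equal to 4^(2m) / (2m)!.
For x^14 the coefficient is 4^14/14! = 268435456/87178291200 = 131072/42567525.

131072/42567525


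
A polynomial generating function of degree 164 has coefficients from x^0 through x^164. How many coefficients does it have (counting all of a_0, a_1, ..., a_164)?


A polynomial of degree 164 takes the form a_0 + a_1 x + ... + a_164 x^164.
The number of coefficients is 164 + 1 = 165.

165


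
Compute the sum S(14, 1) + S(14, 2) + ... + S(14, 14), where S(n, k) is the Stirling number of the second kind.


By definition, S(n, k) counts partitions of an n-set into exactly k nonempty blocks.
Computing row n = 14 for k = 1..14:
S(14, k): 1, 8191, 788970, 10391745, 40075035, 63436373, 49329280, 20912320, 5135130, 752752, 66066, 3367, 91, 1
Sum = 190899322. (This equals Bell_14 since the sum runs over all k.)

190899322


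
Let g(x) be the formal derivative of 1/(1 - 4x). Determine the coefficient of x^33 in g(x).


Differentiate termwise: d/dx sum_{k>=0} 4^k x^k = sum_{k>=1} k 4^k x^(k-1) = sum_{j>=0} (j+1) 4^(j+1) x^j.
Equivalently, d/dx [1/(1 - 4x)] = 4/(1 - 4x)^2.
For j = 33: 34 * 4^34 = 34 * 295147905179352825856 = 10035028776097996079104.

10035028776097996079104


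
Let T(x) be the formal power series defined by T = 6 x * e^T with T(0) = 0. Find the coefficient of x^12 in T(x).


Apply the Lagrange inversion formula: if T = 6 x * phi(T) with phi(t) = e^t, then
[x^n] T = 6^n * (1/n) [t^(n-1)] phi(t)^n = 6^n * (1/n) [t^(n-1)] e^(n t) = 6^n * (1/n) * n^(n-1) / (n-1)! = 6^n * n^(n-1) / n!.
When c = 1 this is the Cayley count of rooted labeled trees on n vertices, divided by n!.
For n = 12: 6^12 * 12^11 / 12! = 2176782336 * 743008370688/479001600 = 6499837226778624/1925.

6499837226778624/1925


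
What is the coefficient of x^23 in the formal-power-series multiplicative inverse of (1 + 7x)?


The inverse is 1/(1 + 7x). Apply the geometric identity 1/(1 - y) = sum_{k>=0} y^k with y = -7x:
1/(1 + 7x) = sum_{k>=0} (-7)^k x^k.
So the coefficient of x^23 is (-7)^23 = -27368747340080916343.

-27368747340080916343


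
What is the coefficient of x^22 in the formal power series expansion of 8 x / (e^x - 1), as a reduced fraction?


The exponential generating function for Bernoulli numbers is
x / (e^x - 1) = sum_{k>=0} B_k x^k / k!.
So the coefficient of x^22 in 8 x / (e^x - 1) is 8 B_22 / 22!.
Computing: B_22 = 854513/138, 22! = 1124000727777607680000, giving
8 * 854513/138 / 1124000727777607680000 = 77683/1762637504923975680000.

77683/1762637504923975680000


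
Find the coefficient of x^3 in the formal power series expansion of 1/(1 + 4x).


Write 1/(1 + c x) = 1/(1 - (-c) x) and apply the geometric-series identity
1/(1 - y) = sum_{k>=0} y^k to get 1/(1 + c x) = sum_{k>=0} (-c)^k x^k.
So the coefficient of x^k is (-c)^k = (-1)^k * c^k.
Here c = 4 and k = 3:
(-4)^3 = -1 * 64 = -64

-64


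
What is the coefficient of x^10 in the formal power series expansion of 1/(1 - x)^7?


The expansion 1/(1 - x)^r = sum_{k>=0} C(k + r - 1, r - 1) x^k follows from the multiset / negative-binomial theorem (or from repeated differentiation of the geometric series).
For r = 7 and k = 10:
C(16, 6) = 20922789888000 / (720 * 3628800) = 8008.

8008


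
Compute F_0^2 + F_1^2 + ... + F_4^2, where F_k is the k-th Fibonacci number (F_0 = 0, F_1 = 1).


There is a standard identity sum_{k=0}^{N} F_k^2 = F_N * F_{N+1} (proved inductively from the telescoping relation F_k^2 = F_k F_{k+1} - F_{k-1} F_k). Then
sum_{k=0}^{4} F_k^2 = F_4 F_5 - F_0 F_0.
Computing: F_4 = 3, F_5 = 5.
Sum = 3 * 5 = 15.

15


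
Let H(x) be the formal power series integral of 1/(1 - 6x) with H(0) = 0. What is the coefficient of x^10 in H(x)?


1/(1 - 6x) = sum_{k>=0} 6^k x^k. Integrating termwise with H(0) = 0:
H(x) = sum_{k>=0} 6^k x^(k+1) / (k+1) = sum_{m>=1} 6^(m-1) x^m / m.
For m = 10: 6^9/10 = 10077696/10 = 5038848/5.

5038848/5


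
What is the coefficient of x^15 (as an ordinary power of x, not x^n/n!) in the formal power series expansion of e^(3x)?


The exponential series is e^y = sum_{k>=0} y^k / k!. Substituting y = 3x gives
e^(3x) = sum_{k>=0} 3^k x^k / k!.
So the coefficient of x^n is a^n/n! with a = 3, n = 15:
3^15 / 15! = 14348907/1307674368000 = 19683/1793792000

19683/1793792000


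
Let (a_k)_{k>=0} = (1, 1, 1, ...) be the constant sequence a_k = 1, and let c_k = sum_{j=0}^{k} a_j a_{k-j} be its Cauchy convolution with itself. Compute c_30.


Since a_j = 1 for all j >= 0, the convolution sum becomes
c_k = sum_{j=0}^{k} 1 * 1 = 1 * (k + 1).
Equivalently, the generating function of (a_k) is 1/(1 - x) and its square is 1/(1 - x)^2 = sum_{k>=0} 1(k + 1) x^k.
For k = 30: 1 * 31 = 31.

31
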